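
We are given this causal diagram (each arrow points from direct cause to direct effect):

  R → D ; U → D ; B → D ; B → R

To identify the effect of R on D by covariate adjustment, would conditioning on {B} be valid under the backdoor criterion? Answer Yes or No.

Yes

Backdoor paths from R to D (paths whose first edge points into R):
  P1: R <- B -> D
Condition 1 (no descendant of R in the set): holds — descendants of R are {D}; none are in {B}.
Condition 2 (every backdoor path blocked by {B}):
  P1: blocked at fork node B ∈ conditioning set.
{B} satisfies the backdoor criterion.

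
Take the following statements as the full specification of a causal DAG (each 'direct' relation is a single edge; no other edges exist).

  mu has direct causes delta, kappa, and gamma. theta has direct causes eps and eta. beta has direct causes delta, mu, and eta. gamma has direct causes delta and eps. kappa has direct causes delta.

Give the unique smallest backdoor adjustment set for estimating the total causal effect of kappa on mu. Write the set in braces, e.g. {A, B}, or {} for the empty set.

Variables eligible for adjustment (non-descendants of kappa, excluding kappa and mu): {delta, eps, eta, gamma, theta}.
Backdoor paths from kappa to mu:
  P1: kappa <- delta -> gamma <- eps -> theta <- eta -> beta <- mu
  P2: kappa <- delta -> gamma -> mu
  P3: kappa <- delta -> mu
  P4: kappa <- delta -> beta <- eta -> theta <- eps -> gamma -> mu
  P5: kappa <- delta -> beta <- mu
The empty set is not sufficient: P2 (kappa <- delta -> gamma -> mu) has no collider blocking it and no conditioned non-collider, so it is open.
Try {delta}:
  P1: blocked at fork node delta ∈ conditioning set.
  P2: blocked at fork node delta ∈ conditioning set.
  P3: blocked at fork node delta ∈ conditioning set.
  P4: blocked at fork node delta ∈ conditioning set.
  P5: blocked at fork node delta ∈ conditioning set.
{delta} contains no descendant of kappa and blocks every backdoor path.
No other singleton works — e.g. {eps} leaves P2 open — so {delta} is the unique smallest valid adjustment set.

{delta}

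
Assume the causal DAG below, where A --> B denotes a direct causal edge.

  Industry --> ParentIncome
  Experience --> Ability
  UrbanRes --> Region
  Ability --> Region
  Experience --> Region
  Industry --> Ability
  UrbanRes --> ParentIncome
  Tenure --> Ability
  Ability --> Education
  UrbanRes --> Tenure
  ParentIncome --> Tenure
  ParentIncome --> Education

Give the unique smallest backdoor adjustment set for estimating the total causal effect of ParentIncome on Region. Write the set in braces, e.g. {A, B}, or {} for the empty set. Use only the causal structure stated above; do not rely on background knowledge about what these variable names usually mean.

Variables eligible for adjustment (non-descendants of ParentIncome, excluding ParentIncome and Region): {Experience, Industry, UrbanRes}.
Backdoor paths from ParentIncome to Region:
  P1: ParentIncome <- UrbanRes -> Tenure -> Ability <- Experience -> Region
  P2: ParentIncome <- UrbanRes -> Tenure -> Ability -> Region
  P3: ParentIncome <- UrbanRes -> Region
  P4: ParentIncome <- Industry -> Ability <- Experience -> Region
  P5: ParentIncome <- Industry -> Ability <- Tenure <- UrbanRes -> Region
  P6: ParentIncome <- Industry -> Ability -> Region
The empty set is not sufficient: P2 (ParentIncome <- UrbanRes -> Tenure -> Ability -> Region) has no collider blocking it and no conditioned non-collider, so it is open.
Try {Industry, UrbanRes}:
  P1: blocked at fork node UrbanRes ∈ conditioning set.
  P2: blocked at fork node UrbanRes ∈ conditioning set.
  P3: blocked at fork node UrbanRes ∈ conditioning set.
  P4: blocked at fork node Industry ∈ conditioning set.
  P5: blocked at fork node Industry ∈ conditioning set.
  P6: blocked at fork node Industry ∈ conditioning set.
{Industry, UrbanRes} contains no descendant of ParentIncome and blocks every backdoor path.
Every element of {Industry, UrbanRes} is needed (dropping Industry leaves P6 open; dropping UrbanRes leaves P2 open), so no proper subset is valid.
Among all size-2 subsets of the eligible variables, only {Industry, UrbanRes} blocks every backdoor path, so it is the unique smallest valid adjustment set.

{Industry, UrbanRes}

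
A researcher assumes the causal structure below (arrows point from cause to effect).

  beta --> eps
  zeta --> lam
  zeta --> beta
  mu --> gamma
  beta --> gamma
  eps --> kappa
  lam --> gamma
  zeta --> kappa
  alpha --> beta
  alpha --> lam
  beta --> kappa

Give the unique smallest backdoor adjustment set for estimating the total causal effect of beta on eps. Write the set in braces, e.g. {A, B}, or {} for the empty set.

Variables eligible for adjustment (non-descendants of beta, excluding beta and eps): {alpha, lam, mu, zeta}.
Backdoor paths from beta to eps:
  P1: beta <- zeta -> kappa <- eps
  P2: beta <- alpha -> lam <- zeta -> kappa <- eps
Each backdoor path contains an unconditioned collider, so every path is already blocked with the empty conditioning set:
  P1: blocked at collider kappa (neither it nor any descendant is in the conditioning set).
  P2: blocked at collider lam (neither it nor any descendant is in the conditioning set).
The empty set is therefore the unique smallest valid set.

{}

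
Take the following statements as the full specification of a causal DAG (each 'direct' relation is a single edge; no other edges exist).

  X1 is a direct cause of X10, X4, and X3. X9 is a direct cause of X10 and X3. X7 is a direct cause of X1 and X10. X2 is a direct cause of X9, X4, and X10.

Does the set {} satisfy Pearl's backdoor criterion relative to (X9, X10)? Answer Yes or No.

Backdoor paths from X9 to X10 (paths whose first edge points into X9):
  P1: X9 <- X2 -> X4 <- X1 <- X7 -> X10
  P2: X9 <- X2 -> X4 <- X1 -> X10
  P3: X9 <- X2 -> X10
Condition 1 (no descendant of X9 in the set): holds — descendants of X9 are {X10, X3}; none are in {}.
Condition 2 (every backdoor path blocked by {}):
  P1: blocked at collider X4 (neither it nor any descendant is in the conditioning set).
  P2: blocked at collider X4 (neither it nor any descendant is in the conditioning set).
  P3: open — no interior node is in the conditioning set.
{} does not satisfy the backdoor criterion.

No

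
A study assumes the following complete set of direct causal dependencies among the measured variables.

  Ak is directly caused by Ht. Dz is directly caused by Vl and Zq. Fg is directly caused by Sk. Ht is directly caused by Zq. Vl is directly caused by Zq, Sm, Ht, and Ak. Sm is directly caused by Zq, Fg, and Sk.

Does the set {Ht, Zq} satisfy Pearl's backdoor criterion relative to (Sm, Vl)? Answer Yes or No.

Backdoor paths from Sm to Vl (paths whose first edge points into Sm):
  P1: Sm <- Zq -> Ht -> Ak -> Vl
  P2: Sm <- Zq -> Ht -> Vl
  P3: Sm <- Zq -> Vl
  P4: Sm <- Zq -> Dz <- Vl
Condition 1 (no descendant of Sm in the set): holds — descendants of Sm are {Dz, Vl}; none are in {Ht, Zq}.
Condition 2 (every backdoor path blocked by {Ht, Zq}):
  P1: blocked at fork node Zq ∈ conditioning set.
  P2: blocked at fork node Zq ∈ conditioning set.
  P3: blocked at fork node Zq ∈ conditioning set.
  P4: blocked at fork node Zq ∈ conditioning set.
{Ht, Zq} satisfies the backdoor criterion.

Yes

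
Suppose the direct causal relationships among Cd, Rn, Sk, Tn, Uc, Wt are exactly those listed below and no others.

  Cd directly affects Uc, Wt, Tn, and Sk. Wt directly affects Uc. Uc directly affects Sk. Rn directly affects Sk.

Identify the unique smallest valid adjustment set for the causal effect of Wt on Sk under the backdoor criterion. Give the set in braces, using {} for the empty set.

{Cd}

Variables eligible for adjustment (non-descendants of Wt, excluding Wt and Sk): {Cd, Rn, Tn}.
Backdoor paths from Wt to Sk:
  P1: Wt <- Cd -> Uc -> Sk
  P2: Wt <- Cd -> Sk
The empty set is not sufficient: P1 (Wt <- Cd -> Uc -> Sk) has no collider blocking it and no conditioned non-collider, so it is open.
Try {Cd}:
  P1: blocked at fork node Cd ∈ conditioning set.
  P2: blocked at fork node Cd ∈ conditioning set.
{Cd} contains no descendant of Wt and blocks every backdoor path.
No other singleton works — e.g. {Rn} leaves P1 open — so {Cd} is the unique smallest valid adjustment set.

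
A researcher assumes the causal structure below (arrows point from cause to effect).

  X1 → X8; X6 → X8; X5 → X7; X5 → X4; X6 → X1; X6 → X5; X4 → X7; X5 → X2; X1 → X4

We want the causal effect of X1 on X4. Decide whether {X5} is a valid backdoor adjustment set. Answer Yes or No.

Yes

Backdoor paths from X1 to X4 (paths whose first edge points into X1):
  P1: X1 <- X6 -> X5 -> X4
  P2: X1 <- X6 -> X5 -> X7 <- X4
Condition 1 (no descendant of X1 in the set): holds — descendants of X1 are {X4, X7, X8}; none are in {X5}.
Condition 2 (every backdoor path blocked by {X5}):
  P1: blocked at chain node X5 ∈ conditioning set.
  P2: blocked at chain node X5 ∈ conditioning set.
{X5} satisfies the backdoor criterion.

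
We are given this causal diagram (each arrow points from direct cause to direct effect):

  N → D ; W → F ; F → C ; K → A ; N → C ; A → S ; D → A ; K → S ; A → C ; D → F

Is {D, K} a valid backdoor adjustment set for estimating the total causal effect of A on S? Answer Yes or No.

Backdoor paths from A to S (paths whose first edge points into A):
  P1: A <- K -> S
Condition 1 (no descendant of A in the set): holds — descendants of A are {C, S}; none are in {D, K}.
Condition 2 (every backdoor path blocked by {D, K}):
  P1: blocked at fork node K ∈ conditioning set.
{D, K} satisfies the backdoor criterion.

Yes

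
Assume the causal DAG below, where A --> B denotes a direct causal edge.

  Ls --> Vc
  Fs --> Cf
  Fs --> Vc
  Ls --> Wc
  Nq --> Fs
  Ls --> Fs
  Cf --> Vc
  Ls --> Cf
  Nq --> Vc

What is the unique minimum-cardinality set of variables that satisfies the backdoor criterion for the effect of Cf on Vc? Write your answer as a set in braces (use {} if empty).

{Fs, Ls}

Variables eligible for adjustment (non-descendants of Cf, excluding Cf and Vc): {Fs, Ls, Nq, Wc}.
Backdoor paths from Cf to Vc:
  P1: Cf <- Ls -> Fs <- Nq -> Vc
  P2: Cf <- Ls -> Fs -> Vc
  P3: Cf <- Ls -> Vc
  P4: Cf <- Fs <- Nq -> Vc
  P5: Cf <- Fs <- Ls -> Vc
  P6: Cf <- Fs -> Vc
The empty set is not sufficient: P2 (Cf <- Ls -> Fs -> Vc) has no collider blocking it and no conditioned non-collider, so it is open.
Try {Fs, Ls}:
  P1: blocked at fork node Ls ∈ conditioning set.
  P2: blocked at fork node Ls ∈ conditioning set.
  P3: blocked at fork node Ls ∈ conditioning set.
  P4: blocked at chain node Fs ∈ conditioning set.
  P5: blocked at chain node Fs ∈ conditioning set.
  P6: blocked at fork node Fs ∈ conditioning set.
{Fs, Ls} contains no descendant of Cf and blocks every backdoor path.
Every element of {Fs, Ls} is needed (dropping Fs leaves P4 open; dropping Ls leaves P1 open), so no proper subset is valid.
Among all size-2 subsets of the eligible variables, only {Fs, Ls} blocks every backdoor path, so it is the unique smallest valid adjustment set.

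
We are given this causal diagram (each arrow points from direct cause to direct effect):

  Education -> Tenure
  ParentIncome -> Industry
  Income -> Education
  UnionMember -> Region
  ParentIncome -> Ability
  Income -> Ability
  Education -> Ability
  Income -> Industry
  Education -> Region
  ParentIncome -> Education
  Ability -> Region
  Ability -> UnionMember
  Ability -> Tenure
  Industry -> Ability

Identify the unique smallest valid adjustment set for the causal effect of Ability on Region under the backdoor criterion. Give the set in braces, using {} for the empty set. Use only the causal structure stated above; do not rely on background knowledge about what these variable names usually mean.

{Education}

Variables eligible for adjustment (non-descendants of Ability, excluding Ability and Region): {Education, Income, Industry, ParentIncome}.
Backdoor paths from Ability to Region:
  P1: Ability <- Income -> Education -> Region
  P2: Ability <- Income -> Industry <- ParentIncome -> Education -> Region
  P3: Ability <- ParentIncome -> Education -> Region
  P4: Ability <- ParentIncome -> Industry <- Income -> Education -> Region
  P5: Ability <- Education -> Region
  P6: Ability <- Industry <- Income -> Education -> Region
  P7: Ability <- Industry <- ParentIncome -> Education -> Region
The empty set is not sufficient: P1 (Ability <- Income -> Education -> Region) has no collider blocking it and no conditioned non-collider, so it is open.
Try {Education}:
  P1: blocked at chain node Education ∈ conditioning set.
  P2: blocked at collider Industry (neither it nor any descendant is in the conditioning set).
  P3: blocked at chain node Education ∈ conditioning set.
  P4: blocked at collider Industry (neither it nor any descendant is in the conditioning set).
  P5: blocked at fork node Education ∈ conditioning set.
  P6: blocked at chain node Education ∈ conditioning set.
  P7: blocked at chain node Education ∈ conditioning set.
{Education} contains no descendant of Ability and blocks every backdoor path.
No other singleton works — e.g. {Income} leaves P3 open — so {Education} is the unique smallest valid adjustment set.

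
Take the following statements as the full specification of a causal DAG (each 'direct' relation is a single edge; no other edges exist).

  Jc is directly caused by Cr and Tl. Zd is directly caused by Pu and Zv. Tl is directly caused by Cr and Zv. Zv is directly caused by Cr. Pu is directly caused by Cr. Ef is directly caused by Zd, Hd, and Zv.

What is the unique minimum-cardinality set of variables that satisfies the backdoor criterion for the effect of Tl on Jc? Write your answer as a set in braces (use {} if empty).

Variables eligible for adjustment (non-descendants of Tl, excluding Tl and Jc): {Cr, Ef, Hd, Pu, Zd, Zv}.
Backdoor paths from Tl to Jc:
  P1: Tl <- Cr -> Jc
  P2: Tl <- Zv <- Cr -> Jc
  P3: Tl <- Zv -> Zd <- Pu <- Cr -> Jc
  P4: Tl <- Zv -> Ef <- Zd <- Pu <- Cr -> Jc
The empty set is not sufficient: P1 (Tl <- Cr -> Jc) has no collider blocking it and no conditioned non-collider, so it is open.
Try {Cr}:
  P1: blocked at fork node Cr ∈ conditioning set.
  P2: blocked at fork node Cr ∈ conditioning set.
  P3: blocked at collider Zd (neither it nor any descendant is in the conditioning set).
  P4: blocked at collider Ef (neither it nor any descendant is in the conditioning set).
{Cr} contains no descendant of Tl and blocks every backdoor path.
No other singleton works — e.g. {Pu} leaves P1 open — so {Cr} is the unique smallest valid adjustment set.

{Cr}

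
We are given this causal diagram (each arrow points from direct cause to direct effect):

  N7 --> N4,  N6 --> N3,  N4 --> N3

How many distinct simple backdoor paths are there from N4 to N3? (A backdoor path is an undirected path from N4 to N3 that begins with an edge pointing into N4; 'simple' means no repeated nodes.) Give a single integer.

0

A backdoor path from N4 to N3 is any simple undirected path whose first edge points into N4 (i.e. leaves N4 via a parent).
Parents of N4: {N7}.
No simple path from any parent of N4 reaches N3 without revisiting N4, so there are no backdoor paths.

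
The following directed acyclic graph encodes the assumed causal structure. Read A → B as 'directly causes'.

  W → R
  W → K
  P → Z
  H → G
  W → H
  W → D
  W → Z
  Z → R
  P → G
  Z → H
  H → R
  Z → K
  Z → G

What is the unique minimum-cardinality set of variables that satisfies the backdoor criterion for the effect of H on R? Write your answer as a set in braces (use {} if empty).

{W, Z}

Variables eligible for adjustment (non-descendants of H, excluding H and R): {D, K, P, W, Z}.
Backdoor paths from H to R:
  P1: H <- W -> Z -> R
  P2: H <- W -> R
  P3: H <- W -> K <- Z -> R
  P4: H <- Z <- W -> R
  P5: H <- Z -> R
  P6: H <- Z -> K <- W -> R
The empty set is not sufficient: P1 (H <- W -> Z -> R) has no collider blocking it and no conditioned non-collider, so it is open.
Try {W, Z}:
  P1: blocked at fork node W ∈ conditioning set.
  P2: blocked at fork node W ∈ conditioning set.
  P3: blocked at fork node W ∈ conditioning set.
  P4: blocked at chain node Z ∈ conditioning set.
  P5: blocked at fork node Z ∈ conditioning set.
  P6: blocked at fork node Z ∈ conditioning set.
{W, Z} contains no descendant of H and blocks every backdoor path.
Every element of {W, Z} is needed (dropping W leaves P2 open; dropping Z leaves P5 open), so no proper subset is valid.
Among all size-2 subsets of the eligible variables, only {W, Z} blocks every backdoor path, so it is the unique smallest valid adjustment set.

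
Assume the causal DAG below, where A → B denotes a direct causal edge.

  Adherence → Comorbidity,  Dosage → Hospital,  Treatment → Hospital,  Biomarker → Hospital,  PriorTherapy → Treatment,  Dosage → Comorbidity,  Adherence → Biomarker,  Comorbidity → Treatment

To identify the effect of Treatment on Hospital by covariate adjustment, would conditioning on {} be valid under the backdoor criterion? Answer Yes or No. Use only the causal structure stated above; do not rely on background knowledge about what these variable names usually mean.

No

Backdoor paths from Treatment to Hospital (paths whose first edge points into Treatment):
  P1: Treatment <- Comorbidity <- Dosage -> Hospital
  P2: Treatment <- Comorbidity <- Adherence -> Biomarker -> Hospital
Condition 1 (no descendant of Treatment in the set): holds — descendants of Treatment are {Hospital}; none are in {}.
Condition 2 (every backdoor path blocked by {}):
  P1: open — no interior node is in the conditioning set.
  P2: open — no interior node is in the conditioning set.
{} does not satisfy the backdoor criterion.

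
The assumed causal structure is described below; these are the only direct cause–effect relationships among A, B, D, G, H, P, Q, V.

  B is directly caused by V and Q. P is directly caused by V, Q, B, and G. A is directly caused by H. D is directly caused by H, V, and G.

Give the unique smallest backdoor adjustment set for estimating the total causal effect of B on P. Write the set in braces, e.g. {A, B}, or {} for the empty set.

{Q, V}

Variables eligible for adjustment (non-descendants of B, excluding B and P): {A, D, G, H, Q, V}.
Backdoor paths from B to P:
  P1: B <- V -> D <- G -> P
  P2: B <- V -> P
  P3: B <- Q -> P
The empty set is not sufficient: P2 (B <- V -> P) has no collider blocking it and no conditioned non-collider, so it is open.
Try {Q, V}:
  P1: blocked at fork node V ∈ conditioning set.
  P2: blocked at fork node V ∈ conditioning set.
  P3: blocked at fork node Q ∈ conditioning set.
{Q, V} contains no descendant of B and blocks every backdoor path.
Every element of {Q, V} is needed (dropping Q leaves P3 open; dropping V leaves P2 open), so no proper subset is valid.
Among all size-2 subsets of the eligible variables, only {Q, V} blocks every backdoor path, so it is the unique smallest valid adjustment set.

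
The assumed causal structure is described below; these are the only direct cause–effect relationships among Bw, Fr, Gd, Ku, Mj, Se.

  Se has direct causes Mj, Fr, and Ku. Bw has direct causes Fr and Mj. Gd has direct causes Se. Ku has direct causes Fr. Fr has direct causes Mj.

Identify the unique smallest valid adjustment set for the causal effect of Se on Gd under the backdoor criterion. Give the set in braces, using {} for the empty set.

{}

Variables eligible for adjustment (non-descendants of Se, excluding Se and Gd): {Bw, Fr, Ku, Mj}.
Backdoor paths from Se to Gd:
  (none)
With no backdoor paths the empty set already satisfies the criterion, and it is trivially minimal.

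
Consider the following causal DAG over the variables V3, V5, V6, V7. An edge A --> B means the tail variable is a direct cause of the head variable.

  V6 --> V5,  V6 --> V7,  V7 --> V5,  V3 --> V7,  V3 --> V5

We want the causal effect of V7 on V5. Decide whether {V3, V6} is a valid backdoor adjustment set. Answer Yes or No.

Yes

Backdoor paths from V7 to V5 (paths whose first edge points into V7):
  P1: V7 <- V6 -> V5
  P2: V7 <- V3 -> V5
Condition 1 (no descendant of V7 in the set): holds — descendants of V7 are {V5}; none are in {V3, V6}.
Condition 2 (every backdoor path blocked by {V3, V6}):
  P1: blocked at fork node V6 ∈ conditioning set.
  P2: blocked at fork node V3 ∈ conditioning set.
{V3, V6} satisfies the backdoor criterion.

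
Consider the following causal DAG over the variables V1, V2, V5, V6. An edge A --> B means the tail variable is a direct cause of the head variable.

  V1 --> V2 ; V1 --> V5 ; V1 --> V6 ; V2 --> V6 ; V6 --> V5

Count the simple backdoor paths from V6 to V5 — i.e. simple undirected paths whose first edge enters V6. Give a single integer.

2

A backdoor path from V6 to V5 is any simple undirected path whose first edge points into V6 (i.e. leaves V6 via a parent).
Parents of V6: {V1, V2}.
Enumerating:
  P1: V6 <- V1 -> V5
  P2: V6 <- V2 <- V1 -> V5
That exhausts the simple backdoor paths. Count: 2.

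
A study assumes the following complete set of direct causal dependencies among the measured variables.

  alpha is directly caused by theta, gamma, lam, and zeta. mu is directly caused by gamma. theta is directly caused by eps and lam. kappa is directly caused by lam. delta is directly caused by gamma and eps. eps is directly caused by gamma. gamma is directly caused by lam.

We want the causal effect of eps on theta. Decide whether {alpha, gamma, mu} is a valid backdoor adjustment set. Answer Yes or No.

Backdoor paths from eps to theta (paths whose first edge points into eps):
  P1: eps <- gamma <- lam -> theta
  P2: eps <- gamma <- lam -> alpha <- theta
  P3: eps <- gamma -> alpha <- lam -> theta
  P4: eps <- gamma -> alpha <- theta
Condition 1 (no descendant of eps in the set): FAILS — alpha is a descendant of eps.
Condition 2 (every backdoor path blocked by {alpha, gamma, mu}):
  P1: blocked at chain node gamma ∈ conditioning set.
  P2: blocked at chain node gamma ∈ conditioning set.
  P3: blocked at fork node gamma ∈ conditioning set.
  P4: blocked at fork node gamma ∈ conditioning set.
{alpha, gamma, mu} does not satisfy the backdoor criterion.

No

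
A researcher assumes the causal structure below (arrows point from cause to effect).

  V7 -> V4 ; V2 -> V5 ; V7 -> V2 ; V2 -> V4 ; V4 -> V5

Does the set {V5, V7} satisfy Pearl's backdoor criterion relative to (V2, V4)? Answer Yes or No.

No

Backdoor paths from V2 to V4 (paths whose first edge points into V2):
  P1: V2 <- V7 -> V4
Condition 1 (no descendant of V2 in the set): FAILS — V5 is a descendant of V2.
Condition 2 (every backdoor path blocked by {V5, V7}):
  P1: blocked at fork node V7 ∈ conditioning set.
{V5, V7} does not satisfy the backdoor criterion.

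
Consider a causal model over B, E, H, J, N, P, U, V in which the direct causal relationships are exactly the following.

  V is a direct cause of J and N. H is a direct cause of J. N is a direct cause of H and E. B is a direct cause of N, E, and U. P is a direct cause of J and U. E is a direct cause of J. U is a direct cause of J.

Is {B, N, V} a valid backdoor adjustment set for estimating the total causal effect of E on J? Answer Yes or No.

Backdoor paths from E to J (paths whose first edge points into E):
  P1: E <- B -> U <- P -> J
  P2: E <- B -> U -> J
  P3: E <- B -> N <- V -> J
  P4: E <- B -> N -> H -> J
  P5: E <- N <- B -> U <- P -> J
  P6: E <- N <- B -> U -> J
  P7: E <- N <- V -> J
  P8: E <- N -> H -> J
Condition 1 (no descendant of E in the set): holds — descendants of E are {J}; none are in {B, N, V}.
Condition 2 (every backdoor path blocked by {B, N, V}):
  P1: blocked at fork node B ∈ conditioning set.
  P2: blocked at fork node B ∈ conditioning set.
  P3: blocked at fork node B ∈ conditioning set.
  P4: blocked at fork node B ∈ conditioning set.
  P5: blocked at chain node N ∈ conditioning set.
  P6: blocked at chain node N ∈ conditioning set.
  P7: blocked at chain node N ∈ conditioning set.
  P8: blocked at fork node N ∈ conditioning set.
{B, N, V} satisfies the backdoor criterion.

Yes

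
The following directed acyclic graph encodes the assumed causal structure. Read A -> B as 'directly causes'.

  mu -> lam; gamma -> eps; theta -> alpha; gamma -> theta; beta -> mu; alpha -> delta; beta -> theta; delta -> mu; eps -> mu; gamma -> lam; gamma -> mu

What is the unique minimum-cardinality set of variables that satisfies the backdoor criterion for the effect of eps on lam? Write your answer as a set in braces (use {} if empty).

Variables eligible for adjustment (non-descendants of eps, excluding eps and lam): {alpha, beta, delta, gamma, theta}.
Backdoor paths from eps to lam:
  P1: eps <- gamma -> theta <- beta -> mu -> lam
  P2: eps <- gamma -> theta -> alpha -> delta -> mu -> lam
  P3: eps <- gamma -> mu -> lam
  P4: eps <- gamma -> lam
The empty set is not sufficient: P2 (eps <- gamma -> theta -> alpha -> delta -> mu -> lam) has no collider blocking it and no conditioned non-collider, so it is open.
Try {gamma}:
  P1: blocked at fork node gamma ∈ conditioning set.
  P2: blocked at fork node gamma ∈ conditioning set.
  P3: blocked at fork node gamma ∈ conditioning set.
  P4: blocked at fork node gamma ∈ conditioning set.
{gamma} contains no descendant of eps and blocks every backdoor path.
No other singleton works — e.g. {beta} leaves P2 open — so {gamma} is the unique smallest valid adjustment set.

{gamma}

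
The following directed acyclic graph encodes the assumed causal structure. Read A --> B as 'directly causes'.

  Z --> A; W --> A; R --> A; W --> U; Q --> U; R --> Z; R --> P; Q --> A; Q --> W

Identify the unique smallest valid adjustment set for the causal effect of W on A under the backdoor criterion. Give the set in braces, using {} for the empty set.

{Q}

Variables eligible for adjustment (non-descendants of W, excluding W and A): {P, Q, R, Z}.
Backdoor paths from W to A:
  P1: W <- Q -> A
The empty set is not sufficient: P1 (W <- Q -> A) has no collider blocking it and no conditioned non-collider, so it is open.
Try {Q}:
  P1: blocked at fork node Q ∈ conditioning set.
{Q} contains no descendant of W and blocks every backdoor path.
No other singleton works — e.g. {R} leaves P1 open — so {Q} is the unique smallest valid adjustment set.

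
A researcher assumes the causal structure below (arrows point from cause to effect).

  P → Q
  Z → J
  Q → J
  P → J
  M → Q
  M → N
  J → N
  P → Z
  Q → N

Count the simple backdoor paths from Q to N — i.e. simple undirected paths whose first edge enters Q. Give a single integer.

A backdoor path from Q to N is any simple undirected path whose first edge points into Q (i.e. leaves Q via a parent).
Parents of Q: {M, P}.
Enumerating:
  P1: Q <- P -> Z -> J -> N
  P2: Q <- P -> J -> N
  P3: Q <- M -> N
That exhausts the simple backdoor paths. Count: 3.

3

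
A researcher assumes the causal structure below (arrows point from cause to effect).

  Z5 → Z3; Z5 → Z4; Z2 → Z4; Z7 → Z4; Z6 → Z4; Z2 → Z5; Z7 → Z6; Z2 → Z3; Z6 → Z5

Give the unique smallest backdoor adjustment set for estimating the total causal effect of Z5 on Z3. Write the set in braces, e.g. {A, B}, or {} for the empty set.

Variables eligible for adjustment (non-descendants of Z5, excluding Z5 and Z3): {Z2, Z6, Z7}.
Backdoor paths from Z5 to Z3:
  P1: Z5 <- Z2 -> Z3
  P2: Z5 <- Z6 <- Z7 -> Z4 <- Z2 -> Z3
  P3: Z5 <- Z6 -> Z4 <- Z2 -> Z3
The empty set is not sufficient: P1 (Z5 <- Z2 -> Z3) has no collider blocking it and no conditioned non-collider, so it is open.
Try {Z2}:
  P1: blocked at fork node Z2 ∈ conditioning set.
  P2: blocked at collider Z4 (neither it nor any descendant is in the conditioning set).
  P3: blocked at collider Z4 (neither it nor any descendant is in the conditioning set).
{Z2} contains no descendant of Z5 and blocks every backdoor path.
No other singleton works — e.g. {Z7} leaves P1 open — so {Z2} is the unique smallest valid adjustment set.

{Z2}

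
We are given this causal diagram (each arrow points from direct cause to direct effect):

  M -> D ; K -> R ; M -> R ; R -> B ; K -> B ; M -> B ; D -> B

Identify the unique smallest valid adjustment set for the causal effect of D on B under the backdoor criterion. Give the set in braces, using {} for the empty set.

Variables eligible for adjustment (non-descendants of D, excluding D and B): {K, M, R}.
Backdoor paths from D to B:
  P1: D <- M -> R <- K -> B
  P2: D <- M -> R -> B
  P3: D <- M -> B
The empty set is not sufficient: P2 (D <- M -> R -> B) has no collider blocking it and no conditioned non-collider, so it is open.
Try {M}:
  P1: blocked at fork node M ∈ conditioning set.
  P2: blocked at fork node M ∈ conditioning set.
  P3: blocked at fork node M ∈ conditioning set.
{M} contains no descendant of D and blocks every backdoor path.
No other singleton works — e.g. {K} leaves P2 open — so {M} is the unique smallest valid adjustment set.

{M}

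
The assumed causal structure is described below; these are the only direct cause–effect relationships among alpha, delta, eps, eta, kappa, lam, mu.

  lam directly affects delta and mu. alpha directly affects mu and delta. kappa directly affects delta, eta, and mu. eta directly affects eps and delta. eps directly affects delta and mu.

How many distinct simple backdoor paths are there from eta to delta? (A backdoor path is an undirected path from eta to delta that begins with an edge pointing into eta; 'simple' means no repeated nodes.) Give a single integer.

4

A backdoor path from eta to delta is any simple undirected path whose first edge points into eta (i.e. leaves eta via a parent).
Parents of eta: {kappa}.
Enumerating:
  P1: eta <- kappa -> delta
  P2: eta <- kappa -> mu <- alpha -> delta
  P3: eta <- kappa -> mu <- lam -> delta
  P4: eta <- kappa -> mu <- eps -> delta
That exhausts the simple backdoor paths. Count: 4.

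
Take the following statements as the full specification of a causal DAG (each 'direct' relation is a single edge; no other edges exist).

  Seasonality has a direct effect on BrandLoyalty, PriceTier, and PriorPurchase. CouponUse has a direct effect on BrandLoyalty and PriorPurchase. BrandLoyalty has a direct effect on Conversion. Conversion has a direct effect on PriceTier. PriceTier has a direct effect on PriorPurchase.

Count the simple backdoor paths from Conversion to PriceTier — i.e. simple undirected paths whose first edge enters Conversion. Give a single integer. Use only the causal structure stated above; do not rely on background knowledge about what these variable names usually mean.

4

A backdoor path from Conversion to PriceTier is any simple undirected path whose first edge points into Conversion (i.e. leaves Conversion via a parent).
Parents of Conversion: {BrandLoyalty}.
Enumerating:
  P1: Conversion <- BrandLoyalty <- Seasonality -> PriceTier
  P2: Conversion <- BrandLoyalty <- Seasonality -> PriorPurchase <- PriceTier
  P3: Conversion <- BrandLoyalty <- CouponUse -> PriorPurchase <- Seasonality -> PriceTier
  P4: Conversion <- BrandLoyalty <- CouponUse -> PriorPurchase <- PriceTier
That exhausts the simple backdoor paths. Count: 4.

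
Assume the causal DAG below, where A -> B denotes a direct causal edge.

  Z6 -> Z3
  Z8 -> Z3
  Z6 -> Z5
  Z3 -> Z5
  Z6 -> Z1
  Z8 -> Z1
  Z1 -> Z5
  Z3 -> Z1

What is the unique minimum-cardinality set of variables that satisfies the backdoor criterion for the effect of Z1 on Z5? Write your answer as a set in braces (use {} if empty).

Variables eligible for adjustment (non-descendants of Z1, excluding Z1 and Z5): {Z3, Z6, Z8}.
Backdoor paths from Z1 to Z5:
  P1: Z1 <- Z6 -> Z3 -> Z5
  P2: Z1 <- Z6 -> Z5
  P3: Z1 <- Z8 -> Z3 <- Z6 -> Z5
  P4: Z1 <- Z8 -> Z3 -> Z5
  P5: Z1 <- Z3 <- Z6 -> Z5
  P6: Z1 <- Z3 -> Z5
The empty set is not sufficient: P1 (Z1 <- Z6 -> Z3 -> Z5) has no collider blocking it and no conditioned non-collider, so it is open.
Try {Z3, Z6}:
  P1: blocked at fork node Z6 ∈ conditioning set.
  P2: blocked at fork node Z6 ∈ conditioning set.
  P3: blocked at fork node Z6 ∈ conditioning set.
  P4: blocked at chain node Z3 ∈ conditioning set.
  P5: blocked at chain node Z3 ∈ conditioning set.
  P6: blocked at fork node Z3 ∈ conditioning set.
{Z3, Z6} contains no descendant of Z1 and blocks every backdoor path.
Every element of {Z3, Z6} is needed (dropping Z3 leaves P4 open; dropping Z6 leaves P2 open), so no proper subset is valid.
Among all size-2 subsets of the eligible variables, only {Z3, Z6} blocks every backdoor path, so it is the unique smallest valid adjustment set.

{Z3, Z6}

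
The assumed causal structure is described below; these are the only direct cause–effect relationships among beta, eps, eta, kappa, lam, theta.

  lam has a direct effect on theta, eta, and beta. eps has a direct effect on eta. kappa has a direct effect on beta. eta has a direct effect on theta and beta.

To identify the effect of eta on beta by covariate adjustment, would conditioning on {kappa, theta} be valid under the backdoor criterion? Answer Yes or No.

No

Backdoor paths from eta to beta (paths whose first edge points into eta):
  P1: eta <- lam -> beta
Condition 1 (no descendant of eta in the set): FAILS — theta is a descendant of eta.
Condition 2 (every backdoor path blocked by {kappa, theta}):
  P1: open — no interior node is in the conditioning set.
{kappa, theta} does not satisfy the backdoor criterion.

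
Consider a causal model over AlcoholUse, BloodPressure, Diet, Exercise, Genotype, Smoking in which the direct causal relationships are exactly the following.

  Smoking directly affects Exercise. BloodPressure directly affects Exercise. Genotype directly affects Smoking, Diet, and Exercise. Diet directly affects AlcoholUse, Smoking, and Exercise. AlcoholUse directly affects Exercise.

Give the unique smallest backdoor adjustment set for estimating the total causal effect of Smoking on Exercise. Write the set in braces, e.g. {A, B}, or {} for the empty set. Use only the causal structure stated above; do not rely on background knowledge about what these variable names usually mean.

{Diet, Genotype}

Variables eligible for adjustment (non-descendants of Smoking, excluding Smoking and Exercise): {AlcoholUse, BloodPressure, Diet, Genotype}.
Backdoor paths from Smoking to Exercise:
  P1: Smoking <- Genotype -> Diet -> AlcoholUse -> Exercise
  P2: Smoking <- Genotype -> Diet -> Exercise
  P3: Smoking <- Genotype -> Exercise
  P4: Smoking <- Diet <- Genotype -> Exercise
  P5: Smoking <- Diet -> AlcoholUse -> Exercise
  P6: Smoking <- Diet -> Exercise
The empty set is not sufficient: P1 (Smoking <- Genotype -> Diet -> AlcoholUse -> Exercise) has no collider blocking it and no conditioned non-collider, so it is open.
Try {Diet, Genotype}:
  P1: blocked at fork node Genotype ∈ conditioning set.
  P2: blocked at fork node Genotype ∈ conditioning set.
  P3: blocked at fork node Genotype ∈ conditioning set.
  P4: blocked at chain node Diet ∈ conditioning set.
  P5: blocked at fork node Diet ∈ conditioning set.
  P6: blocked at fork node Diet ∈ conditioning set.
{Diet, Genotype} contains no descendant of Smoking and blocks every backdoor path.
Every element of {Diet, Genotype} is needed (dropping Diet leaves P5 open; dropping Genotype leaves P3 open), so no proper subset is valid.
Among all size-2 subsets of the eligible variables, only {Diet, Genotype} blocks every backdoor path, so it is the unique smallest valid adjustment set.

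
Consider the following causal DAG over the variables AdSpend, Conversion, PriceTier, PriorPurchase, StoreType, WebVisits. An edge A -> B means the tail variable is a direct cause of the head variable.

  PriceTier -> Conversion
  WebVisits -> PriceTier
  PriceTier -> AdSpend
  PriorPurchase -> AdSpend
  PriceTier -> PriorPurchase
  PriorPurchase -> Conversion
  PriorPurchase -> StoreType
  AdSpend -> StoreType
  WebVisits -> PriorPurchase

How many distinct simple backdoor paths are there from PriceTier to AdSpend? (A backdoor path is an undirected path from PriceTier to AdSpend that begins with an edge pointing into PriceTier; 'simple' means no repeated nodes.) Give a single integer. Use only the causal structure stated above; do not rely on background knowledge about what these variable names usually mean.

2

A backdoor path from PriceTier to AdSpend is any simple undirected path whose first edge points into PriceTier (i.e. leaves PriceTier via a parent).
Parents of PriceTier: {WebVisits}.
Enumerating:
  P1: PriceTier <- WebVisits -> PriorPurchase -> AdSpend
  P2: PriceTier <- WebVisits -> PriorPurchase -> StoreType <- AdSpend
That exhausts the simple backdoor paths. Count: 2.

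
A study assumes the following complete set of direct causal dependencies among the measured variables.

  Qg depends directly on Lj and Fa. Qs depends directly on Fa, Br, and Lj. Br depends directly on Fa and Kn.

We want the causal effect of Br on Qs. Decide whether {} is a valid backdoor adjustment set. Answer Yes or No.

No

Backdoor paths from Br to Qs (paths whose first edge points into Br):
  P1: Br <- Fa -> Qs
  P2: Br <- Fa -> Qg <- Lj -> Qs
Condition 1 (no descendant of Br in the set): holds — descendants of Br are {Qs}; none are in {}.
Condition 2 (every backdoor path blocked by {}):
  P1: open — no interior node is in the conditioning set.
  P2: blocked at collider Qg (neither it nor any descendant is in the conditioning set).
{} does not satisfy the backdoor criterion.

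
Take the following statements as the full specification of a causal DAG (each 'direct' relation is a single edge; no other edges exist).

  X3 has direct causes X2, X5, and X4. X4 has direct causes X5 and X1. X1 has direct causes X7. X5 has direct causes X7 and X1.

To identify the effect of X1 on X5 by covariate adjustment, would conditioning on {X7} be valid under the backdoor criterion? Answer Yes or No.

Yes

Backdoor paths from X1 to X5 (paths whose first edge points into X1):
  P1: X1 <- X7 -> X5
Condition 1 (no descendant of X1 in the set): holds — descendants of X1 are {X3, X4, X5}; none are in {X7}.
Condition 2 (every backdoor path blocked by {X7}):
  P1: blocked at fork node X7 ∈ conditioning set.
{X7} satisfies the backdoor criterion.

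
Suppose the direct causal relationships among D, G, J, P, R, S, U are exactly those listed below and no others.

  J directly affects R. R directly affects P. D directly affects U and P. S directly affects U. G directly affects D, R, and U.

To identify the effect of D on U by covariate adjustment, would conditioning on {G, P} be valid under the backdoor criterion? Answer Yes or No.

Backdoor paths from D to U (paths whose first edge points into D):
  P1: D <- G -> U
Condition 1 (no descendant of D in the set): FAILS — P is a descendant of D.
Condition 2 (every backdoor path blocked by {G, P}):
  P1: blocked at fork node G ∈ conditioning set.
{G, P} does not satisfy the backdoor criterion.

No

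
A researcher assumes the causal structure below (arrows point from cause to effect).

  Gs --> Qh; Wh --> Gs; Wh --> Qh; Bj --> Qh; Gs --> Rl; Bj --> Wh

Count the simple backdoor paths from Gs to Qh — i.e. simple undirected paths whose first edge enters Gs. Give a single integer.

2

A backdoor path from Gs to Qh is any simple undirected path whose first edge points into Gs (i.e. leaves Gs via a parent).
Parents of Gs: {Wh}.
Enumerating:
  P1: Gs <- Wh <- Bj -> Qh
  P2: Gs <- Wh -> Qh
That exhausts the simple backdoor paths. Count: 2.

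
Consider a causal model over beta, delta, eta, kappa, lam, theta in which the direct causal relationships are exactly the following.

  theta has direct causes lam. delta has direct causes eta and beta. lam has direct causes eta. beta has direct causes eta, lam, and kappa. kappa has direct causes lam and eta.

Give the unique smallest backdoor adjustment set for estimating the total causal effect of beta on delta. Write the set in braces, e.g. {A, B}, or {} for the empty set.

{eta}

Variables eligible for adjustment (non-descendants of beta, excluding beta and delta): {eta, kappa, lam, theta}.
Backdoor paths from beta to delta:
  P1: beta <- eta -> delta
  P2: beta <- lam <- eta -> delta
  P3: beta <- lam -> kappa <- eta -> delta
  P4: beta <- kappa <- eta -> delta
  P5: beta <- kappa <- lam <- eta -> delta
The empty set is not sufficient: P1 (beta <- eta -> delta) has no collider blocking it and no conditioned non-collider, so it is open.
Try {eta}:
  P1: blocked at fork node eta ∈ conditioning set.
  P2: blocked at fork node eta ∈ conditioning set.
  P3: blocked at collider kappa (neither it nor any descendant is in the conditioning set).
  P4: blocked at fork node eta ∈ conditioning set.
  P5: blocked at fork node eta ∈ conditioning set.
{eta} contains no descendant of beta and blocks every backdoor path.
No other singleton works — e.g. {lam} leaves P1 open — so {eta} is the unique smallest valid adjustment set.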